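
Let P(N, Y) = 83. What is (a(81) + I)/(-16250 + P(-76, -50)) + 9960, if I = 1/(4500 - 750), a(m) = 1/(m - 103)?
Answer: 3321105975932/333444375 ≈ 9960.0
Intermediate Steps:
a(m) = 1/(-103 + m)
I = 1/3750 ≈ 0.00026667
(a(81) + I)/(-16250 + P(-76, -50)) + 9960 = (1/(-103 + 81) + 1/3750)/(-16250 + 83) + 9960 = (1/(-22) + 1/3750)/(-16167) + 9960 = (-1/22 + 1/3750)*(-1/16167) + 9960 = -932/20625*(-1/16167) + 9960 = 932/333444375 + 9960 = 3321105975932/333444375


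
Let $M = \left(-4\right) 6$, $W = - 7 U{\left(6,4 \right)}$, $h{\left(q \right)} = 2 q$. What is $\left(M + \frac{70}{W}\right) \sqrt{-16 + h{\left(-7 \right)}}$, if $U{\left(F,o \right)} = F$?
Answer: $- \frac{77 i \sqrt{30}}{3} \approx - 140.58 i$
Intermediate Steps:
$W = -42$ ($W = \left(-7\right) 6 = -42$)
$M = -24$
$\left(M + \frac{70}{W}\right) \sqrt{-16 + h{\left(-7 \right)}} = \left(-24 + \frac{70}{-42}\right) \sqrt{-16 + 2 \left(-7\right)} = \left(-24 + 70 \left(- \frac{1}{42}\right)\right) \sqrt{-16 - 14} = \left(-24 - \frac{5}{3}\right) \sqrt{-30} = - \frac{77 i \sqrt{30}}{3}$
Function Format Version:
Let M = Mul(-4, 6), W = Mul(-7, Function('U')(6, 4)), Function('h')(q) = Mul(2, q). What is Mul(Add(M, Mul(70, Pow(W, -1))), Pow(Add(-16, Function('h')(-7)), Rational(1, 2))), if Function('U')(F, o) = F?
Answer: Mul(Rational(-77, 3), I, Pow(30, Rational(1, 2))) ≈ Mul(-140.58, I)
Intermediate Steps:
W = -42 (W = Mul(-7, 6) = -42)
M = -24
Mul(Add(M, Mul(70, Pow(W, -1))), Pow(Add(-16, Function('h')(-7)), Rational(1, 2))) = Mul(Add(-24, Mul(70, Pow(-42, -1))), Pow(Add(-16, Mul(2, -7)), Rational(1, 2))) = Mul(Add(-24, Mul(70, Rational(-1, 42))), Pow(Add(-16, -14), Rational(1, 2))) = Mul(Add(-24, Rational(-5, 3)), Pow(-30, Rational(1, 2))) = Mul(Rational(-77, 3), Mul(I, Pow(30, Rational(1, 2)))) = Mul(Rational(-77, 3), I, Pow(30, Rational(1, 2)))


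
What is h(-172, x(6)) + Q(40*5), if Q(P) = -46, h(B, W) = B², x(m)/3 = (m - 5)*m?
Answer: 29538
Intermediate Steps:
x(m) = 3*m*(-5 + m) (x(m) = 3*((m - 5)*m) = 3*((-5 + m)*m) = 3*(m*(-5 + m)) = 3*m*(-5 + m))
h(-172, x(6)) + Q(40*5) = (-172)² - 46 = 29584 - 46 = 29538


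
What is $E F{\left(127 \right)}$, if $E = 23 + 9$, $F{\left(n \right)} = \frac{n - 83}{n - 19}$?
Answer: $\frac{352}{27} \approx 13.037$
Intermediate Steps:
$F{\left(n \right)} = \frac{-83 + n}{-19 + n}$
$E = 32$
$E F{\left(127 \right)} = 32 \frac{-83 + 127}{-19 + 127} = 32 \cdot \frac{1}{108} \cdot 44 = 32 \cdot \frac{11}{27} = \frac{352}{27}$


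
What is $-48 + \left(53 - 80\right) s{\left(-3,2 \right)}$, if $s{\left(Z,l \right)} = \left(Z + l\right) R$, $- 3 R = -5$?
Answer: $-3$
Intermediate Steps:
$R = \frac{5}{3}$ ($R = \left(- \frac{1}{3}\right) \left(-5\right) = \frac{5}{3} \approx 1.6667$)
$s{\left(Z,l \right)} = \frac{5 Z}{3} + \frac{5 l}{3}$ ($s{\left(Z,l \right)} = \left(Z + l\right) \frac{5}{3} = \frac{5 Z}{3} + \frac{5 l}{3}$)
$-48 + \left(53 - 80\right) s{\left(-3,2 \right)} = -48 + \left(53 - 80\right) \left(\frac{5}{3} \left(-3\right) + \frac{5}{3} \cdot 2\right) = -48 + \left(53 - 80\right) \left(-5 + \frac{10}{3}\right) = -48 - -45 = -48 + 45 = -3$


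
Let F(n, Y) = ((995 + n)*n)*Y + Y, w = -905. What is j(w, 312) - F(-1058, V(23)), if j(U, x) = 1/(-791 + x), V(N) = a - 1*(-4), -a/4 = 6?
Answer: 638554899/479 ≈ 1.3331e+6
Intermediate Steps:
a = -24 (a = -4*6 = -24)
V(N) = -20 (V(N) = -24 - 1*(-4) = -24 + 4 = -20)
F(n, Y) = Y + Y*n*(995 + n) (F(n, Y) = (n*(995 + n))*Y + Y = Y*n*(995 + n) + Y = Y + Y*n*(995 + n))
j(w, 312) - F(-1058, V(23)) = 1/(-791 + 312) - (-20)*(1 + (-1058)**2 + 995*(-1058)) = 1/(-479) - (-20)*(1 + 1119364 - 1052710) = -1/479 - (-20)*66655 = -1/479 - 1*(-1333100) = -1/479 + 1333100 = 638554899/479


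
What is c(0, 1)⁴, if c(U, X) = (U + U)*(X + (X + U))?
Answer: 0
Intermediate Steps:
c(U, X) = 2*U*(U + 2*X) (c(U, X) = (2*U)*(X + (U + X)) = (2*U)*(U + 2*X) = 2*U*(U + 2*X))
c(0, 1)⁴ = (2*0*(0 + 2*1))⁴ = (2*0*(0 + 2))⁴ = (2*0*2)⁴ = 0⁴ = 0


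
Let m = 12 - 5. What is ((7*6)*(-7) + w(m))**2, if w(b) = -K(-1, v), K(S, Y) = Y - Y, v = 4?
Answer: 86436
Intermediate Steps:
K(S, Y) = 0
m = 7
w(b) = 0 (w(b) = -1*0 = 0)
((7*6)*(-7) + w(m))**2 = ((7*6)*(-7) + 0)**2 = (42*(-7) + 0)**2 = (-294 + 0)**2 = (-294)**2 = 86436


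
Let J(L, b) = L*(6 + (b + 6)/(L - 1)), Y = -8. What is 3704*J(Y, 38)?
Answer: -296320/9 ≈ -32924.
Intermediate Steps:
J(L, b) = L*(6 + (6 + b)/(-1 + L))
3704*J(Y, 38) = 3704*(-8*(38 + 6*(-8))/(-1 - 8)) = 3704*(-8*(38 - 48)/(-9)) = 3704*(-8*(-1/9)*(-10)) = 3704*(-80/9) = -296320/9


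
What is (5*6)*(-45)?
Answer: -1350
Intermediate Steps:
(5*6)*(-45) = 30*(-45) = -1350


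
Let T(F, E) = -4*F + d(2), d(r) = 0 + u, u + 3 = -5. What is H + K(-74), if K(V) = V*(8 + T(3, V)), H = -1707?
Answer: -819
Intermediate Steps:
u = -8 (u = -3 - 5 = -8)
d(r) = -8 (d(r) = 0 - 8 = -8)
T(F, E) = -8 - 4*F (T(F, E) = -4*F - 8 = -8 - 4*F)
K(V) = -12*V (K(V) = V*(8 + (-8 - 4*3)) = V*(8 + (-8 - 12)) = V*(8 - 20) = V*(-12) = -12*V)
H + K(-74) = -1707 - 12*(-74) = -1707 + 888 = -819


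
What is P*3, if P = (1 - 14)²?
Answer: 507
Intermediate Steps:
P = 169 (P = (-13)² = 169)
P*3 = 169*3 = 507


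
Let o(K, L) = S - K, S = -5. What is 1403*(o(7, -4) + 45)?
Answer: 46299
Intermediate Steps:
o(K, L) = -5 - K
1403*(o(7, -4) + 45) = 1403*((-5 - 1*7) + 45) = 1403*((-5 - 7) + 45) = 1403*(-12 + 45) = 1403*33 = 46299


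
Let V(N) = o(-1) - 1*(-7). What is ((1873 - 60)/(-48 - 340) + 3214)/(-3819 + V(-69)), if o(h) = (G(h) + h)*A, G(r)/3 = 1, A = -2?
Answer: -415073/493536 ≈ -0.84102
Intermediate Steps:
G(r) = 3 (G(r) = 3*1 = 3)
o(h) = -6 - 2*h (o(h) = (3 + h)*(-2) = -6 - 2*h)
V(N) = 3 (V(N) = (-6 - 2*(-1)) - 1*(-7) = (-6 + 2) + 7 = -4 + 7 = 3)
((1873 - 60)/(-48 - 340) + 3214)/(-3819 + V(-69)) = ((1873 - 60)/(-48 - 340) + 3214)/(-3819 + 3) = (1813/(-388) + 3214)/(-3816) = (1813*(-1/388) + 3214)*(-1/3816) = (-1813/388 + 3214)*(-1/3816) = (1245219/388)*(-1/3816) = -415073/493536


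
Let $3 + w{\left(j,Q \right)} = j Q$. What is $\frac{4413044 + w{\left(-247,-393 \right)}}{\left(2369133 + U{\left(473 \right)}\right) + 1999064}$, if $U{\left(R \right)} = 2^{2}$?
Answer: $\frac{46496}{45033} \approx 1.0325$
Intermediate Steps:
$w{\left(j,Q \right)} = -3 + Q j$ ($w{\left(j,Q \right)} = -3 + j Q = -3 + Q j$)
$U{\left(R \right)} = 4$
$\frac{4413044 + w{\left(-247,-393 \right)}}{\left(2369133 + U{\left(473 \right)}\right) + 1999064} = \frac{4413044 - -97068}{\left(2369133 + 4\right) + 1999064} = \frac{4413044 + \left(-3 + 97071\right)}{2369137 + 1999064} = \frac{4413044 + 97068}{4368201} = 4510112 \cdot \frac{1}{4368201} = \frac{46496}{45033}$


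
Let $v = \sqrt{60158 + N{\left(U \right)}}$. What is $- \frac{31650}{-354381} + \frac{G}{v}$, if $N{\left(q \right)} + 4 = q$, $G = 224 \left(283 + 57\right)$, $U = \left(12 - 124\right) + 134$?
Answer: $\frac{10550}{118127} + \frac{19040 \sqrt{3761}}{3761} \approx 310.56$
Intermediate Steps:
$U = 22$ ($U = -112 + 134 = 22$)
$G = 76160$ ($G = 224 \cdot 340 = 76160$)
$N{\left(q \right)} = -4 + q$
$v = 4 \sqrt{3761}$ ($v = \sqrt{60158 + \left(-4 + 22\right)} = \sqrt{60158 + 18} = \sqrt{60176} = 4 \sqrt{3761} \approx 245.31$)
$- \frac{31650}{-354381} + \frac{G}{v} = - \frac{31650}{-354381} + \frac{76160}{4 \sqrt{3761}} = \left(-31650\right) \left(- \frac{1}{354381}\right) + 76160 \frac{\sqrt{3761}}{15044} = \frac{10550}{118127} + \frac{19040 \sqrt{3761}}{3761}$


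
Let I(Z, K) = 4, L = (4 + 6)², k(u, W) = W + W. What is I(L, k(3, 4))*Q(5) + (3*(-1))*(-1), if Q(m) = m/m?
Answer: 7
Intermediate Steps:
Q(m) = 1
k(u, W) = 2*W
L = 100 (L = 10² = 100)
I(L, k(3, 4))*Q(5) + (3*(-1))*(-1) = 4*1 + (3*(-1))*(-1) = 4 - 3*(-1) = 4 + 3 = 7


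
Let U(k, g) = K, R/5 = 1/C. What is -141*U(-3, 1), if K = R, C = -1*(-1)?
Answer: -705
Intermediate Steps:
C = 1
R = 5 (R = 5/1 = 5*1 = 5)
K = 5
U(k, g) = 5
-141*U(-3, 1) = -141*5 = -705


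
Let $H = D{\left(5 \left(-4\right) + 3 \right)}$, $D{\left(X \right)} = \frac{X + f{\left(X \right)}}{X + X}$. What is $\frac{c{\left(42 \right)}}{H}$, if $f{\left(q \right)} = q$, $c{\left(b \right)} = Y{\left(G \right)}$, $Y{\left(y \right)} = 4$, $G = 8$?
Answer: $4$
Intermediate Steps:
$c{\left(b \right)} = 4$
$D{\left(X \right)} = 1$ ($D{\left(X \right)} = \frac{X + X}{X + X} = \frac{2 X}{2 X} = 2 X \frac{1}{2 X} = 1$)
$H = 1$
$\frac{c{\left(42 \right)}}{H} = \frac{4}{1} = 4 \cdot 1 = 4$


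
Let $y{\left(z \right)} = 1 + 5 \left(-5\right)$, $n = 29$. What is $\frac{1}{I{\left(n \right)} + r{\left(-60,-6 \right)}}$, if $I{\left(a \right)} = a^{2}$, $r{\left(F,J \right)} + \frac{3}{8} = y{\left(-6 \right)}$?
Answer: $\frac{8}{6533} \approx 0.0012246$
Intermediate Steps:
$y{\left(z \right)} = -24$ ($y{\left(z \right)} = 1 - 25 = -24$)
$r{\left(F,J \right)} = - \frac{195}{8}$ ($r{\left(F,J \right)} = - \frac{3}{8} - 24 = - \frac{195}{8}$)
$\frac{1}{I{\left(n \right)} + r{\left(-60,-6 \right)}} = \frac{1}{29^{2} - \frac{195}{8}} = \frac{1}{841 - \frac{195}{8}} = \frac{1}{\frac{6533}{8}} = \frac{8}{6533}$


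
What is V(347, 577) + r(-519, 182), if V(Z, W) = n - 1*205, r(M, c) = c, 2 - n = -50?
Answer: 29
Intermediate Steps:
n = 52 (n = 2 - 1*(-50) = 2 + 50 = 52)
V(Z, W) = -153 (V(Z, W) = 52 - 1*205 = 52 - 205 = -153)
V(347, 577) + r(-519, 182) = -153 + 182 = 29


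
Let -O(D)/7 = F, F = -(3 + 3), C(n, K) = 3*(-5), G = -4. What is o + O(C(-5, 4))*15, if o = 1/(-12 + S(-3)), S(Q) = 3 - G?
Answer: 3149/5 ≈ 629.80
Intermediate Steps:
C(n, K) = -15
S(Q) = 7 (S(Q) = 3 - 1*(-4) = 3 + 4 = 7)
F = -6 (F = -1*6 = -6)
O(D) = 42 (O(D) = -7*(-6) = 42)
o = -1/5 (o = 1/(-12 + 7) = 1/(-5) = -1/5 ≈ -0.20000)
o + O(C(-5, 4))*15 = -1/5 + 42*15 = -1/5 + 630 = 3149/5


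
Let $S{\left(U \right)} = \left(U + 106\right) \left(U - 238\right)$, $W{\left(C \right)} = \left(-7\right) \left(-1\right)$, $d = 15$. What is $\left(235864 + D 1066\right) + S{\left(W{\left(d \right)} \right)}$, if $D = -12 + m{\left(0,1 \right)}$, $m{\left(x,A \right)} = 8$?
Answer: $205497$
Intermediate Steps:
$W{\left(C \right)} = 7$
$S{\left(U \right)} = \left(-238 + U\right) \left(106 + U\right)$ ($S{\left(U \right)} = \left(106 + U\right) \left(-238 + U\right) = \left(-238 + U\right) \left(106 + U\right)$)
$D = -4$ ($D = -12 + 8 = -4$)
$\left(235864 + D 1066\right) + S{\left(W{\left(d \right)} \right)} = \left(235864 - 4264\right) - \left(26152 - 49\right) = \left(235864 - 4264\right) - 26103 = 231600 - 26103 = 205497$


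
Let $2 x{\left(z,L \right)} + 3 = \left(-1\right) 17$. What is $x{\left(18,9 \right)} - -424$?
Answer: $414$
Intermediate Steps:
$x{\left(z,L \right)} = -10$ ($x{\left(z,L \right)} = - \frac{3}{2} + \frac{\left(-1\right) 17}{2} = - \frac{3}{2} + \frac{1}{2} \left(-17\right) = - \frac{3}{2} - \frac{17}{2} = -10$)
$x{\left(18,9 \right)} - -424 = -10 - -424 = -10 + 424 = 414$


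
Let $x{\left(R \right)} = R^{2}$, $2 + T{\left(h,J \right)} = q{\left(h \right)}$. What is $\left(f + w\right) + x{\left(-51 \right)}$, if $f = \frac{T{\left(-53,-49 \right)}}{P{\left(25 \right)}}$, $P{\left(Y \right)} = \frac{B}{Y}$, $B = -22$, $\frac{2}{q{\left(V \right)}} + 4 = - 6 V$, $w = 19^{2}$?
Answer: $\frac{10238573}{3454} \approx 2964.3$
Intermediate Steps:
$w = 361$
$q{\left(V \right)} = \frac{2}{-4 - 6 V}$
$T{\left(h,J \right)} = -2 - \frac{1}{2 + 3 h}$
$P{\left(Y \right)} = - \frac{22}{Y}$
$f = \frac{7825}{3454}$ ($f = \frac{\frac{1}{2 + 3 \left(-53\right)} \left(-5 - -318\right)}{\left(-22\right) \frac{1}{25}} = \frac{\frac{1}{2 - 159} \left(-5 + 318\right)}{\left(-22\right) \frac{1}{25}} = \frac{\frac{1}{-157} \cdot 313}{- \frac{22}{25}} = \left(- \frac{1}{157}\right) 313 \left(- \frac{25}{22}\right) = \left(- \frac{313}{157}\right) \left(- \frac{25}{22}\right) = \frac{7825}{3454} \approx 2.2655$)
$\left(f + w\right) + x{\left(-51 \right)} = \left(\frac{7825}{3454} + 361\right) + \left(-51\right)^{2} = \frac{1254719}{3454} + 2601 = \frac{10238573}{3454}$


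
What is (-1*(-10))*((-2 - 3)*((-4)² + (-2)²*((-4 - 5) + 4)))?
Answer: 200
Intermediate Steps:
(-1*(-10))*((-2 - 3)*((-4)² + (-2)²*((-4 - 5) + 4))) = 10*(-5*(16 + 4*(-9 + 4))) = 10*(-5*(16 + 4*(-5))) = 10*(-5*(16 - 20)) = 10*(-5*(-4)) = 10*20 = 200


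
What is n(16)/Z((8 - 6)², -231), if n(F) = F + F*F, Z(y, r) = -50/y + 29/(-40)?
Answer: -10880/529 ≈ -20.567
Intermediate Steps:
Z(y, r) = -29/40 - 50/y (Z(y, r) = -50/y + 29*(-1/40) = -50/y - 29/40 = -29/40 - 50/y)
n(F) = F + F²
n(16)/Z((8 - 6)², -231) = (16*(1 + 16))/(-29/40 - 50/(8 - 6)²) = (16*17)/(-29/40 - 50/(2²)) = 272/(-29/40 - 50/4) = 272/(-29/40 - 50*¼) = 272/(-29/40 - 25/2) = 272/(-529/40) = 272*(-40/529) = -10880/529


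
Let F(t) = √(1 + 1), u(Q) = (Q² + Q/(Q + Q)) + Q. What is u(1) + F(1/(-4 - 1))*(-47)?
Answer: 5/2 - 47*√2 ≈ -63.968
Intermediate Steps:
u(Q) = ½ + Q + Q² (u(Q) = (Q² + Q/((2*Q))) + Q = (Q² + (1/(2*Q))*Q) + Q = (Q² + ½) + Q = (½ + Q²) + Q = ½ + Q + Q²)
F(t) = √2
u(1) + F(1/(-4 - 1))*(-47) = (½ + 1 + 1²) + √2*(-47) = (½ + 1 + 1) - 47*√2 = 5/2 - 47*√2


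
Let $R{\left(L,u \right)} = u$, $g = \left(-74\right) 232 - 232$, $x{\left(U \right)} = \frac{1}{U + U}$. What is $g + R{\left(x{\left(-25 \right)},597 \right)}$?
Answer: $-16803$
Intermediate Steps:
$x{\left(U \right)} = \frac{1}{2 U}$
$g = -17400$ ($g = -17168 - 232 = -17400$)
$g + R{\left(x{\left(-25 \right)},597 \right)} = -17400 + 597 = -16803$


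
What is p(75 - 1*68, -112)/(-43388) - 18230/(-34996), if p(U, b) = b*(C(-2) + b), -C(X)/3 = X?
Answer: 46936341/189800806 ≈ 0.24729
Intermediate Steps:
C(X) = -3*X
p(U, b) = b*(6 + b) (p(U, b) = b*(-3*(-2) + b) = b*(6 + b))
p(75 - 1*68, -112)/(-43388) - 18230/(-34996) = -112*(6 - 112)/(-43388) - 18230/(-34996) = -112*(-106)*(-1/43388) - 18230*(-1/34996) = 11872*(-1/43388) + 9115/17498 = -2968/10847 + 9115/17498 = 46936341/189800806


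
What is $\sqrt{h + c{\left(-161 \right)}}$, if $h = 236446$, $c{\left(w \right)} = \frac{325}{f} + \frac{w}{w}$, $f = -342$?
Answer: $\frac{\sqrt{3072852862}}{114} \approx 486.26$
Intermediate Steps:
$c{\left(w \right)} = \frac{17}{342}$ ($c{\left(w \right)} = \frac{325}{-342} + \frac{w}{w} = 325 \left(- \frac{1}{342}\right) + 1 = - \frac{325}{342} + 1 = \frac{17}{342}$)
$\sqrt{h + c{\left(-161 \right)}} = \sqrt{236446 + \frac{17}{342}} = \sqrt{\frac{80864549}{342}} = \frac{\sqrt{3072852862}}{114}$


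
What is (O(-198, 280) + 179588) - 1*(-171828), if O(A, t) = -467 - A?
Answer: 351147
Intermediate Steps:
(O(-198, 280) + 179588) - 1*(-171828) = ((-467 - 1*(-198)) + 179588) - 1*(-171828) = ((-467 + 198) + 179588) + 171828 = (-269 + 179588) + 171828 = 179319 + 171828 = 351147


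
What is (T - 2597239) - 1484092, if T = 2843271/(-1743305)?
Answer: -7115007582226/1743305 ≈ -4.0813e+6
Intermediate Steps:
T = -2843271/1743305 (T = 2843271*(-1/1743305) = -2843271/1743305 ≈ -1.6310)
(T - 2597239) - 1484092 = (-2843271/1743305 - 2597239) - 1484092 = -4527782578166/1743305 - 1484092 = -7115007582226/1743305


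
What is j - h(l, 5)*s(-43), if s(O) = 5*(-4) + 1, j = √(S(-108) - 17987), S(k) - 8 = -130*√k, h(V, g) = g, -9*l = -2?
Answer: 95 + √(-17979 - 780*I*√3) ≈ 100.03 - 134.18*I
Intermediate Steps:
l = 2/9 (l = -⅑*(-2) = 2/9 ≈ 0.22222)
S(k) = 8 - 130*√k
j = √(-17979 - 780*I*√3) (j = √((8 - 780*I*√3) - 17987) = √(-17979 - 780*I*√3) ≈ 5.0343 - 134.18*I)
s(O) = -19 (s(O) = -20 + 1 = -19)
j - h(l, 5)*s(-43) = √(-17979 - 780*I*√3) - 5*(-19) = √(-17979 - 780*I*√3) - 1*(-95) = √(-17979 - 780*I*√3) + 95 = 95 + √(-17979 - 780*I*√3)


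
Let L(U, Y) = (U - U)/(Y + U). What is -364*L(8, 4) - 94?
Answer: -94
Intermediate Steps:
L(U, Y) = 0 (L(U, Y) = 0/(U + Y) = 0)
-364*L(8, 4) - 94 = -364*0 - 94 = 0 - 94 = -94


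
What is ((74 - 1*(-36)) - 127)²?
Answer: 289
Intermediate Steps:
((74 - 1*(-36)) - 127)² = ((74 + 36) - 127)² = (110 - 127)² = (-17)² = 289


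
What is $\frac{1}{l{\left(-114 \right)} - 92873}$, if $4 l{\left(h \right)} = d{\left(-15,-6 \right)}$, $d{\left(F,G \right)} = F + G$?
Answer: $- \frac{4}{371513} \approx -1.0767 \cdot 10^{-5}$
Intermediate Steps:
$l{\left(h \right)} = - \frac{21}{4}$ ($l{\left(h \right)} = \frac{-15 - 6}{4} = \frac{1}{4} \left(-21\right) = - \frac{21}{4}$)
$\frac{1}{l{\left(-114 \right)} - 92873} = \frac{1}{- \frac{21}{4} - 92873} = \frac{1}{- \frac{371513}{4}} = - \frac{4}{371513}$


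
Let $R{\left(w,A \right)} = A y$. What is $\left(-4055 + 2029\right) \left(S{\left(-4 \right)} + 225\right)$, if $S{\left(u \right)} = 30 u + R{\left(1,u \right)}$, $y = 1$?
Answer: $-204626$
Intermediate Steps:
$R{\left(w,A \right)} = A$ ($R{\left(w,A \right)} = A 1 = A$)
$S{\left(u \right)} = 31 u$ ($S{\left(u \right)} = 30 u + u = 31 u$)
$\left(-4055 + 2029\right) \left(S{\left(-4 \right)} + 225\right) = \left(-4055 + 2029\right) \left(31 \left(-4\right) + 225\right) = - 2026 \left(-124 + 225\right) = \left(-2026\right) 101 = -204626$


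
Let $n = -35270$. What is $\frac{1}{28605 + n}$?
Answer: $- \frac{1}{6665} \approx -0.00015004$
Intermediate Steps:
$\frac{1}{28605 + n} = \frac{1}{28605 - 35270} = \frac{1}{-6665} = - \frac{1}{6665}$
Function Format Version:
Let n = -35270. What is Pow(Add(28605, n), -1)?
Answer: Rational(-1, 6665) ≈ -0.00015004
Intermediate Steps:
Pow(Add(28605, n), -1) = Pow(Add(28605, -35270), -1) = Pow(-6665, -1) = Rational(-1, 6665)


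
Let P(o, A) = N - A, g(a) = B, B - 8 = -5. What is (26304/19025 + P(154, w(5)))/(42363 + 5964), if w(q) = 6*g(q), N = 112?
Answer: 1814654/919421175 ≈ 0.0019737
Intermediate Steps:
B = 3 (B = 8 - 5 = 3)
g(a) = 3
w(q) = 18 (w(q) = 6*3 = 18)
P(o, A) = 112 - A
(26304/19025 + P(154, w(5)))/(42363 + 5964) = (26304/19025 + (112 - 1*18))/(42363 + 5964) = (26304*(1/19025) + (112 - 18))/48327 = (26304/19025 + 94)*(1/48327) = (1814654/19025)*(1/48327) = 1814654/919421175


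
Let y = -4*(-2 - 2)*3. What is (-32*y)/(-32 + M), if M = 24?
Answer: 192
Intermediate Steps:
y = 48 (y = -(-16)*3 = -4*(-12) = 48)
(-32*y)/(-32 + M) = (-32*48)/(-32 + 24) = -1536/(-8) = -1536*(-1/8) = 192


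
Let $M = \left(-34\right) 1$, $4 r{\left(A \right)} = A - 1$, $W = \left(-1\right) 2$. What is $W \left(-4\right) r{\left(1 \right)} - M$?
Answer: $34$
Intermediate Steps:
$W = -2$
$r{\left(A \right)} = - \frac{1}{4} + \frac{A}{4}$ ($r{\left(A \right)} = \frac{A - 1}{4} = \frac{-1 + A}{4} = - \frac{1}{4} + \frac{A}{4}$)
$M = -34$
$W \left(-4\right) r{\left(1 \right)} - M = \left(-2\right) \left(-4\right) \left(- \frac{1}{4} + \frac{1}{4} \cdot 1\right) - -34 = 8 \left(- \frac{1}{4} + \frac{1}{4}\right) + 34 = 8 \cdot 0 + 34 = 0 + 34 = 34$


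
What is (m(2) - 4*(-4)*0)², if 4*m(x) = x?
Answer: ¼ ≈ 0.25000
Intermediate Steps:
m(x) = x/4
(m(2) - 4*(-4)*0)² = ((¼)*2 - 4*(-4)*0)² = (½ + 16*0)² = (½ + 0)² = (½)² = ¼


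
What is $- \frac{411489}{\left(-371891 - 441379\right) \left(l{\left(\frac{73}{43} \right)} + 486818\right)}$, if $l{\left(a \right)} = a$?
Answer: $\frac{1966003}{1891597976410} \approx 1.0393 \cdot 10^{-6}$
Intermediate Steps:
$- \frac{411489}{\left(-371891 - 441379\right) \left(l{\left(\frac{73}{43} \right)} + 486818\right)} = - \frac{411489}{\left(-371891 - 441379\right) \left(\frac{73}{43} + 486818\right)} = - \frac{411489}{\left(-813270\right) \left(73 \cdot \frac{1}{43} + 486818\right)} = - \frac{411489}{\left(-813270\right) \left(\frac{73}{43} + 486818\right)} = - \frac{411489}{\left(-813270\right) \frac{20933247}{43}} = - \frac{411489}{- \frac{17024381787690}{43}} = \left(-411489\right) \left(- \frac{43}{17024381787690}\right) = \frac{1966003}{1891597976410}$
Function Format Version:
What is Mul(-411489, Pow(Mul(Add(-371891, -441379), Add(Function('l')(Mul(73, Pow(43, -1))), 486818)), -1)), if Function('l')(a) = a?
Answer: Rational(1966003, 1891597976410) ≈ 1.0393e-6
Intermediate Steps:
Mul(-411489, Pow(Mul(Add(-371891, -441379), Add(Function('l')(Mul(73, Pow(43, -1))), 486818)), -1)) = Mul(-411489, Pow(Mul(Add(-371891, -441379), Add(Mul(73, Pow(43, -1)), 486818)), -1)) = Mul(-411489, Pow(Mul(-813270, Add(Mul(73, Rational(1, 43)), 486818)), -1)) = Mul(-411489, Pow(Mul(-813270, Add(Rational(73, 43), 486818)), -1)) = Mul(-411489, Pow(Mul(-813270, Rational(20933247, 43)), -1)) = Mul(-411489, Pow(Rational(-17024381787690, 43), -1)) = Mul(-411489, Rational(-43, 17024381787690)) = Rational(1966003, 1891597976410)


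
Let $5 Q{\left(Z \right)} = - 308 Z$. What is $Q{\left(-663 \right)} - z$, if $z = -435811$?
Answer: $\frac{2383259}{5} \approx 4.7665 \cdot 10^{5}$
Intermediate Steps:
$Q{\left(Z \right)} = - \frac{308 Z}{5}$ ($Q{\left(Z \right)} = \frac{\left(-308\right) Z}{5} = - \frac{308 Z}{5}$)
$Q{\left(-663 \right)} - z = \left(- \frac{308}{5}\right) \left(-663\right) - -435811 = \frac{204204}{5} + 435811 = \frac{2383259}{5}$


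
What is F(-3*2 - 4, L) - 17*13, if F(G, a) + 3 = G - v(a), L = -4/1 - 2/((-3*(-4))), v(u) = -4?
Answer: -230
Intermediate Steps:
L = -25/6 (L = -4*1 - 2/12 = -4 - 2*1/12 = -4 - ⅙ = -25/6 ≈ -4.1667)
F(G, a) = 1 + G (F(G, a) = -3 + (G - 1*(-4)) = -3 + (G + 4) = -3 + (4 + G) = 1 + G)
F(-3*2 - 4, L) - 17*13 = (1 + (-3*2 - 4)) - 17*13 = (1 + (-6 - 4)) - 221 = (1 - 10) - 221 = -9 - 221 = -230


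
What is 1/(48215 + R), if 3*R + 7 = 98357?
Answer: 3/242995 ≈ 1.2346e-5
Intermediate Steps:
R = 98350/3 (R = -7/3 + (1/3)*98357 = -7/3 + 98357/3 = 98350/3 ≈ 32783.)
1/(48215 + R) = 1/(48215 + 98350/3) = 1/(242995/3) = 3/242995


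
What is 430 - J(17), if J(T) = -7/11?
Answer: 4737/11 ≈ 430.64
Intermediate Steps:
J(T) = -7/11 (J(T) = -7*1/11 = -7/11)
430 - J(17) = 430 - 1*(-7/11) = 430 + 7/11 = 4737/11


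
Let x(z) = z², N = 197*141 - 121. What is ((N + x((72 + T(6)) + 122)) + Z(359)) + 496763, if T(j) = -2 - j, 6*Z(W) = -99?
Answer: 1117997/2 ≈ 5.5900e+5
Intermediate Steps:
Z(W) = -33/2 (Z(W) = (⅙)*(-99) = -33/2)
N = 27656 (N = 27777 - 121 = 27656)
((N + x((72 + T(6)) + 122)) + Z(359)) + 496763 = ((27656 + ((72 + (-2 - 1*6)) + 122)²) - 33/2) + 496763 = ((27656 + ((72 + (-2 - 6)) + 122)²) - 33/2) + 496763 = ((27656 + ((72 - 8) + 122)²) - 33/2) + 496763 = ((27656 + (64 + 122)²) - 33/2) + 496763 = ((27656 + 186²) - 33/2) + 496763 = ((27656 + 34596) - 33/2) + 496763 = (62252 - 33/2) + 496763 = 124471/2 + 496763 = 1117997/2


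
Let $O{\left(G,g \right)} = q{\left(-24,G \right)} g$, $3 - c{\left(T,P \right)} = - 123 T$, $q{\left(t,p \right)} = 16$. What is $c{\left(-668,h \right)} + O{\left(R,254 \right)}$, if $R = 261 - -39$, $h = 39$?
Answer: $-78097$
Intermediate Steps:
$c{\left(T,P \right)} = 3 + 123 T$ ($c{\left(T,P \right)} = 3 - - 123 T = 3 + 123 T$)
$R = 300$ ($R = 261 + 39 = 300$)
$O{\left(G,g \right)} = 16 g$
$c{\left(-668,h \right)} + O{\left(R,254 \right)} = \left(3 + 123 \left(-668\right)\right) + 16 \cdot 254 = \left(3 - 82164\right) + 4064 = -82161 + 4064 = -78097$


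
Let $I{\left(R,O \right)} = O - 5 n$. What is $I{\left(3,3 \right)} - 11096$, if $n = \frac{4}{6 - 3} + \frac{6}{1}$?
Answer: $- \frac{33389}{3} \approx -11130.0$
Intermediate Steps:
$n = \frac{22}{3}$ ($n = \frac{4}{6 - 3} + 6 \cdot 1 = \frac{4}{3} + 6 = \frac{22}{3} \approx 7.3333$)
$I{\left(R,O \right)} = - \frac{110}{3} + O$ ($I{\left(R,O \right)} = O - \frac{110}{3} = - \frac{110}{3} + O$)
$I{\left(3,3 \right)} - 11096 = \left(- \frac{110}{3} + 3\right) - 11096 = - \frac{101}{3} - 11096 = - \frac{33389}{3}$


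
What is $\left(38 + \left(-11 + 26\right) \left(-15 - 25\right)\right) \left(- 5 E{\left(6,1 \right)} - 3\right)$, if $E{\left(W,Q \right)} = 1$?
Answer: $4496$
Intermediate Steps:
$\left(38 + \left(-11 + 26\right) \left(-15 - 25\right)\right) \left(- 5 E{\left(6,1 \right)} - 3\right) = \left(38 + \left(-11 + 26\right) \left(-15 - 25\right)\right) \left(\left(-5\right) 1 - 3\right) = \left(38 + 15 \left(-40\right)\right) \left(-5 - 3\right) = \left(38 - 600\right) \left(-8\right) = \left(-562\right) \left(-8\right) = 4496$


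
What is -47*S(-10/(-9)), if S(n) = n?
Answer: -470/9 ≈ -52.222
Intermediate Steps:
-47*S(-10/(-9)) = -(-470)/(-9) = -(-470)*(-1)/9 = -47*10/9 = -470/9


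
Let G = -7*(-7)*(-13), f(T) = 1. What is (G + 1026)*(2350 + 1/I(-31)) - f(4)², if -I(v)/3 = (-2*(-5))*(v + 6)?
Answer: 685612139/750 ≈ 9.1415e+5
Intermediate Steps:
I(v) = -180 - 30*v (I(v) = -3*(-2*(-5))*(v + 6) = -30*(6 + v) = -3*(60 + 10*v) = -180 - 30*v)
G = -637 (G = 49*(-13) = -637)
(G + 1026)*(2350 + 1/I(-31)) - f(4)² = (-637 + 1026)*(2350 + 1/(-180 - 30*(-31))) - 1*1² = 389*(2350 + 1/(-180 + 930)) - 1*1 = 389*(2350 + 1/750) - 1 = 389*(1762501/750) - 1 = 685612889/750 - 1 = 685612139/750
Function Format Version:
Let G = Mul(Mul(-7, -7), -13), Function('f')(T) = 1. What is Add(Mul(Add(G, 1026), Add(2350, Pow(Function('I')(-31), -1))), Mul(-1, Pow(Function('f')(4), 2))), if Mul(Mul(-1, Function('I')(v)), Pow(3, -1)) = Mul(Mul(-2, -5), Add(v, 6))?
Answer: Rational(685612139, 750) ≈ 9.1415e+5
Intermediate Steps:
Function('I')(v) = Add(-180, Mul(-30, v)) (Function('I')(v) = Mul(-3, Mul(Mul(-2, -5), Add(v, 6))) = Mul(-3, Mul(10, Add(6, v))) = Mul(-3, Add(60, Mul(10, v))) = Add(-180, Mul(-30, v)))
G = -637 (G = Mul(49, -13) = -637)
Add(Mul(Add(G, 1026), Add(2350, Pow(Function('I')(-31), -1))), Mul(-1, Pow(Function('f')(4), 2))) = Add(Mul(Add(-637, 1026), Add(2350, Pow(Add(-180, Mul(-30, -31)), -1))), Mul(-1, Pow(1, 2))) = Add(Mul(389, Add(2350, Pow(Add(-180, 930), -1))), Mul(-1, 1)) = Add(Mul(389, Add(2350, Pow(750, -1))), -1) = Add(Mul(389, Add(2350, Rational(1, 750))), -1) = Add(Mul(389, Rational(1762501, 750)), -1) = Add(Rational(685612889, 750), -1) = Rational(685612139, 750)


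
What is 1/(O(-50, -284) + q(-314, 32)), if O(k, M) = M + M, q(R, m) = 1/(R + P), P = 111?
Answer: -203/115305 ≈ -0.0017605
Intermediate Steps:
q(R, m) = 1/(111 + R) (q(R, m) = 1/(R + 111) = 1/(111 + R))
O(k, M) = 2*M
1/(O(-50, -284) + q(-314, 32)) = 1/(2*(-284) + 1/(111 - 314)) = 1/(-568 + 1/(-203)) = 1/(-568 - 1/203) = 1/(-115305/203) = -203/115305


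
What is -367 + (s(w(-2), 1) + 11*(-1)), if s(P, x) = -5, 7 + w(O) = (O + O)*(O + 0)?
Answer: -383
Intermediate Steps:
w(O) = -7 + 2*O**2 (w(O) = -7 + (O + O)*(O + 0) = -7 + (2*O)*O = -7 + 2*O**2)
-367 + (s(w(-2), 1) + 11*(-1)) = -367 + (-5 + 11*(-1)) = -367 + (-5 - 11) = -367 - 16 = -383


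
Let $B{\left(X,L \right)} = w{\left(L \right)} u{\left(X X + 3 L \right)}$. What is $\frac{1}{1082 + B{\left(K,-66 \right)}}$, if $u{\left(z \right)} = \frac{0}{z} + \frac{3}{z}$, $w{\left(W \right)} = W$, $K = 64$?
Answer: $\frac{1949}{2108719} \approx 0.00092426$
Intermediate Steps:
$u{\left(z \right)} = \frac{3}{z}$ ($u{\left(z \right)} = 0 + \frac{3}{z} = \frac{3}{z}$)
$B{\left(X,L \right)} = \frac{3 L}{X^{2} + 3 L}$ ($B{\left(X,L \right)} = L \frac{3}{X X + 3 L} = L \frac{3}{X^{2} + 3 L} = \frac{3 L}{X^{2} + 3 L}$)
$\frac{1}{1082 + B{\left(K,-66 \right)}} = \frac{1}{1082 + 3 \left(-66\right) \frac{1}{64^{2} + 3 \left(-66\right)}} = \frac{1}{1082 + 3 \left(-66\right) \frac{1}{4096 - 198}} = \frac{1}{1082 + 3 \left(-66\right) \frac{1}{3898}} = \frac{1}{1082 - \frac{99}{1949}} = \frac{1}{\frac{2108719}{1949}} = \frac{1949}{2108719}$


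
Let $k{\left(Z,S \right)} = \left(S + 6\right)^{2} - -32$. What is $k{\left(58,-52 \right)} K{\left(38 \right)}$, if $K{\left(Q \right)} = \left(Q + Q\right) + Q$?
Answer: $244872$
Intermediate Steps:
$k{\left(Z,S \right)} = 32 + \left(6 + S\right)^{2}$ ($k{\left(Z,S \right)} = \left(6 + S\right)^{2} + 32 = 32 + \left(6 + S\right)^{2}$)
$K{\left(Q \right)} = 3 Q$ ($K{\left(Q \right)} = 2 Q + Q = 3 Q$)
$k{\left(58,-52 \right)} K{\left(38 \right)} = \left(32 + \left(6 - 52\right)^{2}\right) 3 \cdot 38 = \left(32 + \left(-46\right)^{2}\right) 114 = \left(32 + 2116\right) 114 = 2148 \cdot 114 = 244872$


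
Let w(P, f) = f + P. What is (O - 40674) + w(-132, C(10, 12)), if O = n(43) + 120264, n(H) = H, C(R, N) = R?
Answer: 79511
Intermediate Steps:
w(P, f) = P + f
O = 120307 (O = 43 + 120264 = 120307)
(O - 40674) + w(-132, C(10, 12)) = (120307 - 40674) + (-132 + 10) = 79633 - 122 = 79511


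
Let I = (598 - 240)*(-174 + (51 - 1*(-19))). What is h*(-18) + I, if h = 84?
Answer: -38744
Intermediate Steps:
I = -37232 (I = 358*(-174 + (51 + 19)) = 358*(-174 + 70) = 358*(-104) = -37232)
h*(-18) + I = 84*(-18) - 37232 = -1512 - 37232 = -38744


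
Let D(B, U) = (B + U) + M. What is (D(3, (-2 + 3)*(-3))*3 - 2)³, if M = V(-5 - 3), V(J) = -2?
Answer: -512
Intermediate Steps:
M = -2
D(B, U) = -2 + B + U (D(B, U) = (B + U) - 2 = -2 + B + U)
(D(3, (-2 + 3)*(-3))*3 - 2)³ = ((-2 + 3 + (-2 + 3)*(-3))*3 - 2)³ = ((-2 + 3 + 1*(-3))*3 - 2)³ = ((-2 + 3 - 3)*3 - 2)³ = (-2*3 - 2)³ = (-6 - 2)³ = (-8)³ = -512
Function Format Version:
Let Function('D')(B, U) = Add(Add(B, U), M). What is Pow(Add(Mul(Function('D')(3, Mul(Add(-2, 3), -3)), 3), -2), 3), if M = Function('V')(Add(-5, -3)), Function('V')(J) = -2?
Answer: -512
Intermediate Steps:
M = -2
Function('D')(B, U) = Add(-2, B, U) (Function('D')(B, U) = Add(Add(B, U), -2) = Add(-2, B, U))
Pow(Add(Mul(Function('D')(3, Mul(Add(-2, 3), -3)), 3), -2), 3) = Pow(Add(Mul(Add(-2, 3, Mul(Add(-2, 3), -3)), 3), -2), 3) = Pow(Add(Mul(Add(-2, 3, Mul(1, -3)), 3), -2), 3) = Pow(Add(Mul(Add(-2, 3, -3), 3), -2), 3) = Pow(Add(Mul(-2, 3), -2), 3) = Pow(Add(-6, -2), 3) = Pow(-8, 3) = -512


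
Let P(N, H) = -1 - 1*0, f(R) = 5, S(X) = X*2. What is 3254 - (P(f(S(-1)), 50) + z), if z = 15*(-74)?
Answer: 4365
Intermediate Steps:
S(X) = 2*X
P(N, H) = -1 (P(N, H) = -1 + 0 = -1)
z = -1110
3254 - (P(f(S(-1)), 50) + z) = 3254 - (-1 - 1110) = 3254 - 1*(-1111) = 3254 + 1111 = 4365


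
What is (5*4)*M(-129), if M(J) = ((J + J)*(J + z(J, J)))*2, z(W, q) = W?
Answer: 2662560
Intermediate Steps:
M(J) = 8*J² (M(J) = ((J + J)*(J + J))*2 = ((2*J)*(2*J))*2 = (4*J²)*2 = 8*J²)
(5*4)*M(-129) = (5*4)*(8*(-129)²) = 20*(8*16641) = 20*133128 = 2662560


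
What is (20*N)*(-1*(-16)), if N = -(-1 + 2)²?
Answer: -320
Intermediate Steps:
N = -1 (N = -1*1² = -1*1 = -1)
(20*N)*(-1*(-16)) = (20*(-1))*(-1*(-16)) = -20*16 = -320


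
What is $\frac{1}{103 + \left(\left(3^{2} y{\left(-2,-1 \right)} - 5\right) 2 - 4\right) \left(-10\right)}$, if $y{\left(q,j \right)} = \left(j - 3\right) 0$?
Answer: $\frac{1}{243} \approx 0.0041152$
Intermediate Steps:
$y{\left(q,j \right)} = 0$ ($y{\left(q,j \right)} = \left(-3 + j\right) 0 = 0$)
$\frac{1}{103 + \left(\left(3^{2} y{\left(-2,-1 \right)} - 5\right) 2 - 4\right) \left(-10\right)} = \frac{1}{103 + \left(\left(3^{2} \cdot 0 - 5\right) 2 - 4\right) \left(-10\right)} = \frac{1}{103 + \left(\left(9 \cdot 0 - 5\right) 2 - 4\right) \left(-10\right)} = \frac{1}{103 + \left(\left(0 - 5\right) 2 - 4\right) \left(-10\right)} = \frac{1}{103 + \left(\left(-5\right) 2 - 4\right) \left(-10\right)} = \frac{1}{103 + \left(-10 - 4\right) \left(-10\right)} = \frac{1}{103 - -140} = \frac{1}{103 + 140} = \frac{1}{243}$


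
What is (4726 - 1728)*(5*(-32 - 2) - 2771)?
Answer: -8817118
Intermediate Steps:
(4726 - 1728)*(5*(-32 - 2) - 2771) = 2998*(5*(-34) - 2771) = 2998*(-170 - 2771) = 2998*(-2941) = -8817118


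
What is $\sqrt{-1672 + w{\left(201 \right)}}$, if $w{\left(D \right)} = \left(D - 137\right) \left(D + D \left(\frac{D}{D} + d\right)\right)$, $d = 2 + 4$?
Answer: $2 \sqrt{25310} \approx 318.18$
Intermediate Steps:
$d = 6$
$w{\left(D \right)} = 8 D \left(-137 + D\right)$ ($w{\left(D \right)} = \left(D - 137\right) \left(D + D \left(\frac{D}{D} + 6\right)\right) = \left(-137 + D\right) \left(D + D \left(1 + 6\right)\right) = \left(-137 + D\right) \left(D + D 7\right) = \left(-137 + D\right) \left(D + 7 D\right) = \left(-137 + D\right) 8 D = 8 D \left(-137 + D\right)$)
$\sqrt{-1672 + w{\left(201 \right)}} = \sqrt{-1672 + 8 \cdot 201 \left(-137 + 201\right)} = \sqrt{-1672 + 8 \cdot 201 \cdot 64} = \sqrt{-1672 + 102912} = \sqrt{101240} = 2 \sqrt{25310}$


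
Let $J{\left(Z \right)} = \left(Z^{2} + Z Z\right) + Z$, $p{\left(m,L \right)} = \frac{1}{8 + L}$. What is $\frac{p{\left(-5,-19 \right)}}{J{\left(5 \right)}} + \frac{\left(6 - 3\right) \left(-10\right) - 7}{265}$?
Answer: $- \frac{906}{6413} \approx -0.14128$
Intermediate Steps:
$J{\left(Z \right)} = Z + 2 Z^{2}$ ($J{\left(Z \right)} = \left(Z^{2} + Z^{2}\right) + Z = 2 Z^{2} + Z = Z + 2 Z^{2}$)
$\frac{p{\left(-5,-19 \right)}}{J{\left(5 \right)}} + \frac{\left(6 - 3\right) \left(-10\right) - 7}{265} = \frac{1}{\left(8 - 19\right) 5 \left(1 + 2 \cdot 5\right)} + \frac{\left(6 - 3\right) \left(-10\right) - 7}{265} = \frac{1}{\left(-11\right) 5 \left(1 + 10\right)} + \left(\left(6 - 3\right) \left(-10\right) - 7\right) \frac{1}{265} = - \frac{1}{11 \cdot 5 \cdot 11} + \left(3 \left(-10\right) - 7\right) \frac{1}{265} = - \frac{1}{11 \cdot 55} + \left(-30 - 7\right) \frac{1}{265} = \left(- \frac{1}{11}\right) \frac{1}{55} - \frac{37}{265} = - \frac{1}{605} - \frac{37}{265} = - \frac{906}{6413}$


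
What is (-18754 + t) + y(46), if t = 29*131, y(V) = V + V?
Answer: -14863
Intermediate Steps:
y(V) = 2*V
t = 3799
(-18754 + t) + y(46) = (-18754 + 3799) + 2*46 = -14955 + 92 = -14863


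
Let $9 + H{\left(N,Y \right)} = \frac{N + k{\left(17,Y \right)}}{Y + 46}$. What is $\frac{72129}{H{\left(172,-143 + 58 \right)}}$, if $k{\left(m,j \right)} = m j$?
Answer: $\frac{2813031}{922} \approx 3051.0$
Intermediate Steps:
$k{\left(m,j \right)} = j m$
$H{\left(N,Y \right)} = -9 + \frac{N + 17 Y}{46 + Y}$ ($H{\left(N,Y \right)} = -9 + \frac{N + Y 17}{Y + 46} = -9 + \frac{N + 17 Y}{46 + Y}$)
$\frac{72129}{H{\left(172,-143 + 58 \right)}} = \frac{72129}{\frac{1}{46 + \left(-143 + 58\right)} \left(-414 + 172 + 8 \left(-143 + 58\right)\right)} = \frac{72129}{\frac{1}{46 - 85} \left(-414 + 172 + 8 \left(-85\right)\right)} = \frac{72129}{\frac{1}{-39} \left(-414 + 172 - 680\right)} = \frac{72129}{\left(- \frac{1}{39}\right) \left(-922\right)} = \frac{72129}{\frac{922}{39}} = 72129 \cdot \frac{39}{922} = \frac{2813031}{922}$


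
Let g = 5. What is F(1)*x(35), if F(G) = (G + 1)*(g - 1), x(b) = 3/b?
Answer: 24/35 ≈ 0.68571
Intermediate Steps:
F(G) = 4 + 4*G (F(G) = (G + 1)*(5 - 1) = (1 + G)*4 = 4 + 4*G)
F(1)*x(35) = (4 + 4*1)*(3/35) = (4 + 4)*(3*(1/35)) = 8*(3/35) = 24/35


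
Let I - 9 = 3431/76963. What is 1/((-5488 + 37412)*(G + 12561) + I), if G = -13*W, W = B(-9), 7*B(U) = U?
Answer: 538741/216321190868414 ≈ 2.4905e-9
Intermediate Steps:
B(U) = U/7
W = -9/7 (W = (⅐)*(-9) = -9/7 ≈ -1.2857)
G = 117/7 (G = -13*(-9/7) = 117/7 ≈ 16.714)
I = 696098/76963 (I = 9 + 3431/76963 = 696098/76963 ≈ 9.0446)
1/((-5488 + 37412)*(G + 12561) + I) = 1/((-5488 + 37412)*(117/7 + 12561) + 696098/76963) = 1/(31924*(88044/7) + 696098/76963) = 1/(2810716656/7 + 696098/76963) = 1/(216321190868414/538741) = 538741/216321190868414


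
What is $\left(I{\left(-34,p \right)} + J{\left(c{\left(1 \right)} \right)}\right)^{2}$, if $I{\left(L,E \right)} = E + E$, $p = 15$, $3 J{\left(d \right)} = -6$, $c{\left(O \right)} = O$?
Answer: $784$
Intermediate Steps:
$J{\left(d \right)} = -2$ ($J{\left(d \right)} = \frac{1}{3} \left(-6\right) = -2$)
$I{\left(L,E \right)} = 2 E$
$\left(I{\left(-34,p \right)} + J{\left(c{\left(1 \right)} \right)}\right)^{2} = \left(2 \cdot 15 - 2\right)^{2} = \left(30 - 2\right)^{2} = 28^{2} = 784$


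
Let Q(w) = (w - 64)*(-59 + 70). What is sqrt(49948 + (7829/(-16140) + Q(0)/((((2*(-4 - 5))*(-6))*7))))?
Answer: sqrt(1434469924970985)/169470 ≈ 223.49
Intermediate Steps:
Q(w) = -704 + 11*w (Q(w) = (-64 + w)*11 = -704 + 11*w)
sqrt(49948 + (7829/(-16140) + Q(0)/((((2*(-4 - 5))*(-6))*7)))) = sqrt(49948 + (7829/(-16140) + (-704 + 11*0)/((((2*(-4 - 5))*(-6))*7)))) = sqrt(49948 + (7829*(-1/16140) + (-704 + 0)/((((2*(-9))*(-6))*7)))) = sqrt(49948 + (-7829/16140 - 704/(-18*(-6)*7))) = sqrt(49948 + (-7829/16140 - 704/(108*7))) = sqrt(49948 + (-7829/16140 - 704/756)) = sqrt(49948 + (-7829/16140 - 704*1/756)) = sqrt(49948 + (-7829/16140 - 176/189)) = sqrt(49948 - 1440107/1016820) = sqrt(50786685253/1016820) = sqrt(1434469924970985)/169470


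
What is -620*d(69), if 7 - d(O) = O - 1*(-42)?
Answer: 64480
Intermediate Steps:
d(O) = -35 - O (d(O) = 7 - (O - 1*(-42)) = 7 - (O + 42) = 7 - (42 + O) = 7 + (-42 - O) = -35 - O)
-620*d(69) = -620*(-35 - 1*69) = -620*(-35 - 69) = -620*(-104) = 64480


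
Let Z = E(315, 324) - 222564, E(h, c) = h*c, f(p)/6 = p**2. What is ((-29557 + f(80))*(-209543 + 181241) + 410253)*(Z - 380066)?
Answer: 125074589169810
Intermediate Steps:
f(p) = 6*p**2
E(h, c) = c*h
Z = -120504 (Z = 324*315 - 222564 = 102060 - 222564 = -120504)
((-29557 + f(80))*(-209543 + 181241) + 410253)*(Z - 380066) = ((-29557 + 6*80**2)*(-209543 + 181241) + 410253)*(-120504 - 380066) = ((-29557 + 6*6400)*(-28302) + 410253)*(-500570) = ((-29557 + 38400)*(-28302) + 410253)*(-500570) = (8843*(-28302) + 410253)*(-500570) = (-250274586 + 410253)*(-500570) = -249864333*(-500570) = 125074589169810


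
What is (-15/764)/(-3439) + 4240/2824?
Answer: 1392525175/927470788 ≈ 1.5014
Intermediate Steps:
(-15/764)/(-3439) + 4240/2824 = ((1/764)*(-15))*(-1/3439) + 4240*(1/2824) = -15/764*(-1/3439) + 530/353 = 15/2627396 + 530/353 = 1392525175/927470788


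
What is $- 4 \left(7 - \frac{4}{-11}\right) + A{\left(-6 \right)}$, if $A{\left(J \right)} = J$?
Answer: $- \frac{390}{11} \approx -35.455$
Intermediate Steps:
$- 4 \left(7 - \frac{4}{-11}\right) + A{\left(-6 \right)} = - 4 \left(7 - \frac{4}{-11}\right) - 6 = - 4 \left(7 - - \frac{4}{11}\right) - 6 = - 4 \left(7 + \frac{4}{11}\right) - 6 = \left(-4\right) \frac{81}{11} - 6 = - \frac{324}{11} - 6 = - \frac{390}{11}$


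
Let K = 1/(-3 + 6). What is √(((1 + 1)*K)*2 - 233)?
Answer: I*√2085/3 ≈ 15.221*I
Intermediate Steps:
K = ⅓ (K = 1/3 = ⅓ ≈ 0.33333)
√(((1 + 1)*K)*2 - 233) = √(((1 + 1)*(⅓))*2 - 233) = √((2*(⅓))*2 - 233) = √((⅔)*2 - 233) = √(4/3 - 233) = √(-695/3) = I*√2085/3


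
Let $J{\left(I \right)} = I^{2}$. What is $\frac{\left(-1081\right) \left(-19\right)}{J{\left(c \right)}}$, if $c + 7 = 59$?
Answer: $\frac{20539}{2704} \approx 7.5958$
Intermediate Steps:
$c = 52$ ($c = -7 + 59 = 52$)
$\frac{\left(-1081\right) \left(-19\right)}{J{\left(c \right)}} = \frac{\left(-1081\right) \left(-19\right)}{52^{2}} = \frac{20539}{2704}$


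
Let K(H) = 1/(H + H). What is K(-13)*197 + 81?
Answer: 1909/26 ≈ 73.423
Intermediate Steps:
K(H) = 1/(2*H)
K(-13)*197 + 81 = ((1/2)/(-13))*197 + 81 = ((1/2)*(-1/13))*197 + 81 = -1/26*197 + 81 = -197/26 + 81 = 1909/26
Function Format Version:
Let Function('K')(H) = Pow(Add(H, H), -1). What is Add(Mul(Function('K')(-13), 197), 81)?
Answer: Rational(1909, 26) ≈ 73.423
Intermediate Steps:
Function('K')(H) = Mul(Rational(1, 2), Pow(H, -1)) (Function('K')(H) = Pow(Mul(2, H), -1) = Mul(Rational(1, 2), Pow(H, -1)))
Add(Mul(Function('K')(-13), 197), 81) = Add(Mul(Mul(Rational(1, 2), Pow(-13, -1)), 197), 81) = Add(Mul(Mul(Rational(1, 2), Rational(-1, 13)), 197), 81) = Add(Mul(Rational(-1, 26), 197), 81) = Add(Rational(-197, 26), 81) = Rational(1909, 26)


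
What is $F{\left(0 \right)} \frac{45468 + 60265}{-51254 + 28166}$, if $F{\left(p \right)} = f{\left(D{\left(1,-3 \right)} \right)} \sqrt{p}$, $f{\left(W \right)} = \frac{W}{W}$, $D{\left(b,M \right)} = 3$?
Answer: $0$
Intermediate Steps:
$f{\left(W \right)} = 1$
$F{\left(p \right)} = \sqrt{p}$ ($F{\left(p \right)} = 1 \sqrt{p} = \sqrt{p}$)
$F{\left(0 \right)} \frac{45468 + 60265}{-51254 + 28166} = \sqrt{0} \frac{45468 + 60265}{-51254 + 28166} = 0 \frac{105733}{-23088} = 0 \cdot 105733 \left(- \frac{1}{23088}\right) = 0 \left(- \frac{105733}{23088}\right) = 0$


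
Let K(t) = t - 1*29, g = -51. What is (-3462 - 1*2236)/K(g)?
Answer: 2849/40 ≈ 71.225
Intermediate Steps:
K(t) = -29 + t (K(t) = t - 29 = -29 + t)
(-3462 - 1*2236)/K(g) = (-3462 - 1*2236)/(-29 - 51) = (-3462 - 2236)/(-80) = -5698*(-1/80) = 2849/40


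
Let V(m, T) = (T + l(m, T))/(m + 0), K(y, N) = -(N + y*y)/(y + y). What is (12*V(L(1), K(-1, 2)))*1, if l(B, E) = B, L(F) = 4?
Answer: 33/2 ≈ 16.500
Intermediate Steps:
K(y, N) = -(N + y**2)/(2*y)
V(m, T) = (T + m)/m (V(m, T) = (T + m)/(m + 0) = (T + m)/m)
(12*V(L(1), K(-1, 2)))*1 = (12*(((1/2)*(-1*2 - 1*(-1)**2)/(-1) + 4)/4))*1 = (12*(((1/2)*(-1)*(-2 - 1*1) + 4)/4))*1 = (12*(((1/2)*(-1)*(-2 - 1) + 4)/4))*1 = (12*(((1/2)*(-1)*(-3) + 4)/4))*1 = (12*((3/2 + 4)/4))*1 = (12*((1/4)*(11/2)))*1 = (12*(11/8))*1 = (33/2)*1 = 33/2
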